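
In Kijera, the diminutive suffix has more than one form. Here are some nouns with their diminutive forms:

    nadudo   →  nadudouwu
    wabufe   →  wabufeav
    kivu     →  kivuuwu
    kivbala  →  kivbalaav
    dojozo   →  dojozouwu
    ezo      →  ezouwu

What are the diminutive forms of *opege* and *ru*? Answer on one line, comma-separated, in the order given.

opegeav, ruuwu

The pattern is rounding harmony: -uwu when the last vowel of the stem is a rounded vowel (*nadudo*, *kivu*, *dojozo*, *ezo*); -av when the last vowel of the stem is an unrounded vowel (*wabufe*, *kivbala*).
Since the last vowel of *opege* is /e/ (an unrounded vowel), it takes -av, giving *opegeav*.
*ru* — last vowel /u/ (a rounded vowel) → -uwu → *ruuwu*.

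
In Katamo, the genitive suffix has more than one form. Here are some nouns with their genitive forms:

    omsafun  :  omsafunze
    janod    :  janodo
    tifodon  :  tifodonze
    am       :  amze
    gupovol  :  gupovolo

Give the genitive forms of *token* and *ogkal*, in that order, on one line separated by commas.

tokenze, ogkalo

Looking at the final consonant of each stem: -ze when the stem ends in a nasal (*omsafun*, *tifodon*, *am*); -o when the stem ends in a non-nasal consonant (*janod*, *gupovol*).
*token*: final consonant = /n/, a nasal → -ze → *tokenze*.
The final consonant of *ogkal* is /l/, which is non-nasal, so the suffix is -o, giving *ogkalo*.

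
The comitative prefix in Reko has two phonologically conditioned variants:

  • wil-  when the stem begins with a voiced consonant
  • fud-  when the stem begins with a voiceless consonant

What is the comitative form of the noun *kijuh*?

Since the first consonant of *kijuh* is /k/ (voiceless), it takes fud-, giving *fudkijuh*.

fudkijuh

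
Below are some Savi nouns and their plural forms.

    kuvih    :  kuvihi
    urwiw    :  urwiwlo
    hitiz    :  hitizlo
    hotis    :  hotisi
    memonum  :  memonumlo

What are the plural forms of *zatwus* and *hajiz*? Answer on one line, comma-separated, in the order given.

zatwusi, hajizlo

Looking at the final consonant of each stem: -i when the stem ends in a voiceless consonant (*kuvih*, *hotis*); -lo when the stem ends in a voiced consonant (*urwiw*, *hitiz*, *memonum*).
Since the final consonant of *zatwus* is /s/ (voiceless), it takes -i, giving *zatwusi*.
*hajiz* — final consonant /z/ (voiced) → -lo → *hajizlo*.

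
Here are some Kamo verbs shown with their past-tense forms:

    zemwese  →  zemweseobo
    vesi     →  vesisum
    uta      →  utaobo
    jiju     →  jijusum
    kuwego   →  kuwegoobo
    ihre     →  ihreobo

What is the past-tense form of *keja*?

The alternation tracks the last vowel of the stem — -sum when the last vowel of the stem is a high vowel (*vesi*, *jiju*); -obo when the last vowel of the stem is a non-high vowel (*zemwese*, *uta*, *kuwego*, *ihre*).
*keja* — last vowel /a/ (a non-high vowel) → -obo → *kejaobo*.

kejaobo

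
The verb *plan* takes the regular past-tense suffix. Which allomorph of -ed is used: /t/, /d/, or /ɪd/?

The stem *plan* ends in a voiced sound other than /d/.
The -ed suffix is realized as /ɪd/ after /t, d/; as /t/ after other voiceless consonants; and as /d/ after other voiced sounds.
So -ed on *plan* is pronounced /d/.

/d/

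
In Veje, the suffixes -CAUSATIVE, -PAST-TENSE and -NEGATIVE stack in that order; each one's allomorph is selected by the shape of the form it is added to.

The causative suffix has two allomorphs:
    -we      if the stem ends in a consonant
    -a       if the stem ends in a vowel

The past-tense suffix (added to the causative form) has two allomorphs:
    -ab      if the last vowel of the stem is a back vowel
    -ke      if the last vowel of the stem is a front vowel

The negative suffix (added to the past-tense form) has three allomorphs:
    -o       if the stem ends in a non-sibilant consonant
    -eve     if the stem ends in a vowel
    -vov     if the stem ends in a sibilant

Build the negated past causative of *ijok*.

*ijok* — final sound /k/ (a consonant) → -we → *ijokwe*.
The causative form *ijokwe* — last vowel /e/ (a front vowel) → -ke → *ijokweke*.
The past-tense form *ijokweke*: final sound = /e/, a vowel → -eve → *ijokwekeeve*.

ijokwekeeve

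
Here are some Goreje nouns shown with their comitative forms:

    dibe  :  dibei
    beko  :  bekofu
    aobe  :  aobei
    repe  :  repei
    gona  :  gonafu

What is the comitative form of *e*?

ei

The suffix is conditioned by the last vowel: -i when the last vowel of the stem is a front vowel (*dibe*, *aobe*, *repe*); -fu when the last vowel of the stem is a back vowel (*beko*, *gona*).
*e*: last vowel = /e/, a front vowel → -i → *ei*.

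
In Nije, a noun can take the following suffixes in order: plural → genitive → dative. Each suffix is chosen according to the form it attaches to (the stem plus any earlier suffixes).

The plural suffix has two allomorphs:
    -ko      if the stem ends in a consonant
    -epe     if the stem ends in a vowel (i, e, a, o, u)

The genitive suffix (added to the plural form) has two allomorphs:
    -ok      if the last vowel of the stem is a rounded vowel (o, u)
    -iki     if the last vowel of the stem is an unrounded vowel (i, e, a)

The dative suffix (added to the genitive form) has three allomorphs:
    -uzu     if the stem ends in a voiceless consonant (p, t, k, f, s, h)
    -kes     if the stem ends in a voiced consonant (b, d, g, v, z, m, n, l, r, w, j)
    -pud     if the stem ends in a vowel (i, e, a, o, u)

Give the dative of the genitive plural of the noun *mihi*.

*mihi* — final sound /i/ (a vowel) → -epe → *mihiepe*.
The plural form *mihiepe*: last vowel = /e/, an unrounded vowel → -iki → *mihiepeiki*.
The genitive form *mihiepeiki*: final sound = /i/, a vowel → -pud → *mihiepeikipud*.

mihiepeikipud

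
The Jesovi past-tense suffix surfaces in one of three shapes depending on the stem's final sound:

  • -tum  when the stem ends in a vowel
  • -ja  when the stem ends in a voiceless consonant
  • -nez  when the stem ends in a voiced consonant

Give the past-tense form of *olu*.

olutum

Since the final sound of *olu* is /u/ (a vowel), it takes -tum, giving *olutum*.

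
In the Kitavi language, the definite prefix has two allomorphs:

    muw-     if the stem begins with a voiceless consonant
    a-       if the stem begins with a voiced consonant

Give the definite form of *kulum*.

muwkulum

*kulum* — first consonant /k/ (voiceless) → muw- → *muwkulum*.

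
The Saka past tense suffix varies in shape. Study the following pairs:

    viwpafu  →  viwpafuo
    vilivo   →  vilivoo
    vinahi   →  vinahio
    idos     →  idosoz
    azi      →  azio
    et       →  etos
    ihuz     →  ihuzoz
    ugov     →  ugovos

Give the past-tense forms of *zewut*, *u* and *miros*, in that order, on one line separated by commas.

zewutos, uo, mirosoz

The pattern is sibilance of the final sound: -oz when the stem ends in a sibilant (*idos*, *ihuz*); -os when the stem ends in a non-sibilant consonant (*et*, *ugov*); -o when the stem ends in a vowel (*viwpafu*, *vilivo*, *vinahi*, *azi*).
The final sound of *zewut* is /t/, which is a non-sibilant consonant, so the suffix is -os, giving *zewutos*.
*u* — final sound /u/ (a vowel) → -o → *uo*.
*miros*: final sound = /s/, a sibilant → -oz → *mirosoz*.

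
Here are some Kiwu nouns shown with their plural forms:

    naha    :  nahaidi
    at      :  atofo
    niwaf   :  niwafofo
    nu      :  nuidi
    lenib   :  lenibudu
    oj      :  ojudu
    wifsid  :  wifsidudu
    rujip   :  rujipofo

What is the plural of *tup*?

tupofo

The pattern is voicing of the final sound: -ofo when the stem ends in a voiceless consonant (*at*, *niwaf*, *rujip*); -udu when the stem ends in a voiced consonant (*lenib*, *oj*, *wifsid*); -idi when the stem ends in a vowel (*naha*, *nu*).
Since the final sound of *tup* is /p/ (a voiceless consonant), it takes -ofo, giving *tupofo*.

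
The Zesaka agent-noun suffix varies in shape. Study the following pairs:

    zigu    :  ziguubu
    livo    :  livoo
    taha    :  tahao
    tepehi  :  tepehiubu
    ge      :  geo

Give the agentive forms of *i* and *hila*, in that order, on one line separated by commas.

The pattern is height harmony: -ubu when the last vowel of the stem is a high vowel (*zigu*, *tepehi*); -o when the last vowel of the stem is a non-high vowel (*livo*, *taha*, *ge*).
Since the last vowel of *i* is /i/ (a high vowel), it takes -ubu, giving *iubu*.
The last vowel of *hila* is /a/, which is a non-high vowel, so the suffix is -o, giving *hilao*.

iubu, hilao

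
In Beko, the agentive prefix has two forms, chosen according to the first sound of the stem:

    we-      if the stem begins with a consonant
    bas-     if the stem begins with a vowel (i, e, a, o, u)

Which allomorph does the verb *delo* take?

The first sound of *delo* is /d/, which is a consonant, so the prefix is we-.

we-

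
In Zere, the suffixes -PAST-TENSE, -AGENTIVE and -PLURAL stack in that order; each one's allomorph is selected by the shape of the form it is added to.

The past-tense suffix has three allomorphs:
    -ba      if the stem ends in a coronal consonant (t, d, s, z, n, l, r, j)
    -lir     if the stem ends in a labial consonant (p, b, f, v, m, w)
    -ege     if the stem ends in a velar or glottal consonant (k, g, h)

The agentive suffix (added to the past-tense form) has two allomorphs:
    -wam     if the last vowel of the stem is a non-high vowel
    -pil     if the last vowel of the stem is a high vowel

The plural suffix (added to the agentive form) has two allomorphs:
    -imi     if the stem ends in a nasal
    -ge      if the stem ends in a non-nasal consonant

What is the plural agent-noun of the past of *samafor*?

*samafor* — final consonant /r/ (coronal) → -ba → *samaforba*.
Since the last vowel of the past-tense form *samaforba* is /a/ (a non-high vowel), it takes -wam, giving *samaforbawam*.
The agentive form *samaforbawam* — final consonant /m/ (a nasal) → -imi → *samaforbawamimi*.

samaforbawamimi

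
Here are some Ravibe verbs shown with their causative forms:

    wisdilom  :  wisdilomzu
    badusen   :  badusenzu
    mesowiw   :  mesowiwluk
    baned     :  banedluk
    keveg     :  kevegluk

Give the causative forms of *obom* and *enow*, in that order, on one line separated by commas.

obomzu, enowluk

The alternation tracks the final consonant of the stem — -zu when the stem ends in a nasal (*wisdilom*, *badusen*); -luk when the stem ends in a non-nasal consonant (*mesowiw*, *baned*, *keveg*).
The final consonant of *obom* is /m/, which is a nasal, so the suffix is -zu, giving *obomzu*.
Since the final consonant of *enow* is /w/ (non-nasal), it takes -luk, giving *enowluk*.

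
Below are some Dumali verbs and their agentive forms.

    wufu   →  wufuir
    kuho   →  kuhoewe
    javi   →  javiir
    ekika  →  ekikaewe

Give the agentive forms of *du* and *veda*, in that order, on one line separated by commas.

The alternation tracks the last vowel of the stem — -ir when the last vowel of the stem is a high vowel (*wufu*, *javi*); -ewe when the last vowel of the stem is a non-high vowel (*kuho*, *ekika*).
*du*: last vowel = /u/, a high vowel → -ir → *duir*.
*veda*: last vowel = /a/, a non-high vowel → -ewe → *vedaewe*.

duir, vedaewe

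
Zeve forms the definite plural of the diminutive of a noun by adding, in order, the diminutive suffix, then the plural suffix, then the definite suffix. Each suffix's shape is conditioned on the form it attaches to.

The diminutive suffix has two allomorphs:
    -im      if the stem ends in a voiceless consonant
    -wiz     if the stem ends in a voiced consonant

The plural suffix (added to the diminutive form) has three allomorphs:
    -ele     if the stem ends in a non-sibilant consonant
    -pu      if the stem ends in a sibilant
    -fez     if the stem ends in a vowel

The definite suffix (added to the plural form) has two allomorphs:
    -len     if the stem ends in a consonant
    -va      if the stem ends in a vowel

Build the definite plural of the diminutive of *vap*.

vapimeleva

The final consonant of *vap* is /p/, which is voiceless, so the diminutive suffix is -im, giving *vapim*.
The final sound of the diminutive form *vapim* is /m/, which is a non-sibilant consonant, so the plural suffix is -ele, giving *vapimele*.
The final sound of the plural form *vapimele* is /e/, which is a vowel, so the definite suffix is -va, giving *vapimeleva*.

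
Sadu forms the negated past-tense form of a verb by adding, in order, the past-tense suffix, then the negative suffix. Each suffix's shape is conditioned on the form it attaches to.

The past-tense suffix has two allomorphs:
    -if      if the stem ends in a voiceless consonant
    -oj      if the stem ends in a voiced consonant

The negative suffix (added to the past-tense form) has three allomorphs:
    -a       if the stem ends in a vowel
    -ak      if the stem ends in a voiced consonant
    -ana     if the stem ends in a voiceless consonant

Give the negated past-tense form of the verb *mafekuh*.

mafekuhifana

*mafekuh* — final consonant /h/ (voiceless) → -if → *mafekuhif*.
Since the final sound of the past-tense form *mafekuhif* is /f/ (a voiceless consonant), it takes -ana, giving *mafekuhifana*.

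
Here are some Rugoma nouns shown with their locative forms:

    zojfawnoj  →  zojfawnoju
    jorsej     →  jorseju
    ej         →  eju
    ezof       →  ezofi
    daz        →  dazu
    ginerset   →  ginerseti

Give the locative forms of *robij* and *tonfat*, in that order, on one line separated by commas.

The pattern is voicing of the final consonant: -i when the stem ends in a voiceless consonant (*ezof*, *ginerset*); -u when the stem ends in a voiced consonant (*zojfawnoj*, *jorsej*, *ej*, *daz*).
*robij*: final consonant = /j/, voiced → -u → *robiju*.
*tonfat* — final consonant /t/ (voiceless) → -i → *tonfati*.

robiju, tonfati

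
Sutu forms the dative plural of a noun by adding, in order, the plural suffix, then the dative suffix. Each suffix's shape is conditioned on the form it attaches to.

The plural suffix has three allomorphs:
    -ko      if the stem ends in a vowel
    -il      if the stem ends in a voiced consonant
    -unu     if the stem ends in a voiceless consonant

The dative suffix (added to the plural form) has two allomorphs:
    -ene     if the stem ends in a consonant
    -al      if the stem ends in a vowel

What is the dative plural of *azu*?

Since the final sound of *azu* is /u/ (a vowel), it takes -ko, giving *azuko*.
Since the final sound of the plural form *azuko* is /o/ (a vowel), it takes -al, giving *azukoal*.

azukoal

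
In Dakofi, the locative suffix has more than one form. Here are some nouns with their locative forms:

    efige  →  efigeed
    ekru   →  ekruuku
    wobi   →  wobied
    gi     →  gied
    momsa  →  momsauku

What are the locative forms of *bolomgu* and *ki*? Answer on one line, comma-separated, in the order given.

Looking at the last vowel of each stem: -ed when the last vowel of the stem is a front vowel (*efige*, *wobi*, *gi*); -uku when the last vowel of the stem is a back vowel (*ekru*, *momsa*).
*bolomgu*: last vowel = /u/, a back vowel → -uku → *bolomguuku*.
Since the last vowel of *ki* is /i/ (a front vowel), it takes -ed, giving *kied*.

bolomguuku, kied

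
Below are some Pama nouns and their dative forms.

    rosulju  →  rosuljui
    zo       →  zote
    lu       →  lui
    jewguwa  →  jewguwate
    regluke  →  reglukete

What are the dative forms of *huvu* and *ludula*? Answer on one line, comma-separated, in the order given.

The suffix is conditioned by the last vowel: -i when the last vowel of the stem is a high vowel (*rosulju*, *lu*); -te when the last vowel of the stem is a non-high vowel (*zo*, *jewguwa*, *regluke*).
*huvu* — last vowel /u/ (a high vowel) → -i → *huvui*.
The last vowel of *ludula* is /a/, which is a non-high vowel, so the suffix is -te, giving *ludulate*.

huvui, ludulate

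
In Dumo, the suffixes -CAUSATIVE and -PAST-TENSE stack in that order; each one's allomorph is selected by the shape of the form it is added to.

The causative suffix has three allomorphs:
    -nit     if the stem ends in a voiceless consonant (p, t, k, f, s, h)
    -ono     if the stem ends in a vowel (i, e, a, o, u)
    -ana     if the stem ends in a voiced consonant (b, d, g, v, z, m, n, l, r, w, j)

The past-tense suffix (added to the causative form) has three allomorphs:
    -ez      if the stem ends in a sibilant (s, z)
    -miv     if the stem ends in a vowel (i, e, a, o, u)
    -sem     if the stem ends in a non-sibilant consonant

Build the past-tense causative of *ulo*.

Since the final sound of *ulo* is /o/ (a vowel), it takes -ono, giving *uloono*.
The final sound of the causative form *uloono* is /o/, which is a vowel, so the past-tense suffix is -miv, giving *uloonomiv*.

uloonomiv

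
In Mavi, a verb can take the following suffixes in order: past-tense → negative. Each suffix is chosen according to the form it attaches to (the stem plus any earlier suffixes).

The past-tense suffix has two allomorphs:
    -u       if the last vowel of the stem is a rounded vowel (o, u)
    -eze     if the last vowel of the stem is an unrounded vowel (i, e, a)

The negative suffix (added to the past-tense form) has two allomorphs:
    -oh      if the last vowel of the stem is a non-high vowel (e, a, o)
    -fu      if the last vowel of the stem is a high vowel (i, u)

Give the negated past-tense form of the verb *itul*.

Since the last vowel of *itul* is /u/ (a rounded vowel), it takes -u, giving *itulu*.
Since the last vowel of the past-tense form *itulu* is /u/ (a high vowel), it takes -fu, giving *itulufu*.

itulufu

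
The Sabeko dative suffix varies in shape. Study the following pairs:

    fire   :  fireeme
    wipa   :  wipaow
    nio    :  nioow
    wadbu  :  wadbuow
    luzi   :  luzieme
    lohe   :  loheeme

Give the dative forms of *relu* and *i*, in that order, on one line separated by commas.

The alternation tracks the last vowel of the stem — -eme when the last vowel of the stem is a front vowel (*fire*, *luzi*, *lohe*); -ow when the last vowel of the stem is a back vowel (*wipa*, *nio*, *wadbu*).
The last vowel of *relu* is /u/, which is a back vowel, so the suffix is -ow, giving *reluow*.
*i* — last vowel /i/ (a front vowel) → -eme → *ieme*.

reluow, ieme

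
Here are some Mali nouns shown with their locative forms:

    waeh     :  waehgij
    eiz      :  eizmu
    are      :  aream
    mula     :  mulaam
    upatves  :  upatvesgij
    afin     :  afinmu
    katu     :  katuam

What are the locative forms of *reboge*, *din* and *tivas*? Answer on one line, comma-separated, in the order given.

Looking at the final sound of each stem: -gij when the stem ends in a voiceless consonant (*waeh*, *upatves*); -mu when the stem ends in a voiced consonant (*eiz*, *afin*); -am when the stem ends in a vowel (*are*, *mula*, *katu*).
*reboge*: final sound = /e/, a vowel → -am → *rebogeam*.
*din* — final sound /n/ (a voiced consonant) → -mu → *dinmu*.
Since the final sound of *tivas* is /s/ (a voiceless consonant), it takes -gij, giving *tivasgij*.

rebogeam, dinmu, tivasgij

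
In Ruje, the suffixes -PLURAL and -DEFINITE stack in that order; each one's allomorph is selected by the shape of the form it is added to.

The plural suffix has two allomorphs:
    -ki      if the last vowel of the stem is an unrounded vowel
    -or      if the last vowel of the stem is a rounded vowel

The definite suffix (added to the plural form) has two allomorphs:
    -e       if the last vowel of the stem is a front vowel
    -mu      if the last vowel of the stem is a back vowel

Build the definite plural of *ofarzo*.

The last vowel of *ofarzo* is /o/, which is a rounded vowel, so the plural suffix is -or, giving *ofarzoor*.
Since the last vowel of the plural form *ofarzoor* is /o/ (a back vowel), it takes -mu, giving *ofarzoormu*.

ofarzoormu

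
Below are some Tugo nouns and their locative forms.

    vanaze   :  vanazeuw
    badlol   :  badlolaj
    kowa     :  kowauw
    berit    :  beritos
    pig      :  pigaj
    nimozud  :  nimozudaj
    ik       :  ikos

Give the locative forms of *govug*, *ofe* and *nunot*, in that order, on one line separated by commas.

govugaj, ofeuw, nunotos

The alternation tracks the final sound of the stem — -os when the stem ends in a voiceless consonant (*berit*, *ik*); -aj when the stem ends in a voiced consonant (*badlol*, *pig*, *nimozud*); -uw when the stem ends in a vowel (*vanaze*, *kowa*).
*govug* — final sound /g/ (a voiced consonant) → -aj → *govugaj*.
The final sound of *ofe* is /e/, which is a vowel, so the suffix is -uw, giving *ofeuw*.
*nunot* — final sound /t/ (a voiceless consonant) → -os → *nunotos*.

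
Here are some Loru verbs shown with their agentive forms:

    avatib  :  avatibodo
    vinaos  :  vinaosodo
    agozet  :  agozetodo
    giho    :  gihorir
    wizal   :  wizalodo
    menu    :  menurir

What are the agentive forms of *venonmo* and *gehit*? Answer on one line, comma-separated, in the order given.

The suffix is conditioned by the final sound: -odo when the stem ends in a consonant (*avatib*, *vinaos*, *agozet*, *wizal*); -rir when the stem ends in a vowel (*giho*, *menu*).
*venonmo*: final sound = /o/, a vowel → -rir → *venonmorir*.
Since the final sound of *gehit* is /t/ (a consonant), it takes -odo, giving *gehitodo*.

venonmorir, gehitodo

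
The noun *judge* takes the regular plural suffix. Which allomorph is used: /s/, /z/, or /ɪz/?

/ɪz/

The stem *judge* ends in a sibilant (/s, z, ʃ, ʒ, tʃ, dʒ/).
The plural suffix surfaces as /ɪz/ after sibilants, /s/ after other voiceless consonants, and /z/ after other voiced sounds.
So the plural -s on *judge* is pronounced /ɪz/.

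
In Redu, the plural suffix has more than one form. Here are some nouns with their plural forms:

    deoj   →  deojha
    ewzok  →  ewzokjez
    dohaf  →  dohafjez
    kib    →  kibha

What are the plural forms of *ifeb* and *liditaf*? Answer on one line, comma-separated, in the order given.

ifebha, liditafjez

The pattern is voicing of the final consonant: -jez when the stem ends in a voiceless consonant (*ewzok*, *dohaf*); -ha when the stem ends in a voiced consonant (*deoj*, *kib*).
The final consonant of *ifeb* is /b/, which is voiced, so the suffix is -ha, giving *ifebha*.
Since the final consonant of *liditaf* is /f/ (voiceless), it takes -jez, giving *liditafjez*.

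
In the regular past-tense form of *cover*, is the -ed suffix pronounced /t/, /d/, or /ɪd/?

The stem *cover* ends in a voiced sound other than /d/.
The -ed suffix is realized as /ɪd/ after /t, d/; as /t/ after other voiceless consonants; and as /d/ after other voiced sounds.
So -ed on *cover* is pronounced /d/.

/d/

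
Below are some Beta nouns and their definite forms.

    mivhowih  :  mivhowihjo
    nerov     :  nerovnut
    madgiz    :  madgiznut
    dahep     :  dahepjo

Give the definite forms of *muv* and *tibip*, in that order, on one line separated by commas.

muvnut, tibipjo

The pattern is voicing of the final consonant: -jo when the stem ends in a voiceless consonant (*mivhowih*, *dahep*); -nut when the stem ends in a voiced consonant (*nerov*, *madgiz*).
*muv*: final consonant = /v/, voiced → -nut → *muvnut*.
*tibip* — final consonant /p/ (voiceless) → -jo → *tibipjo*.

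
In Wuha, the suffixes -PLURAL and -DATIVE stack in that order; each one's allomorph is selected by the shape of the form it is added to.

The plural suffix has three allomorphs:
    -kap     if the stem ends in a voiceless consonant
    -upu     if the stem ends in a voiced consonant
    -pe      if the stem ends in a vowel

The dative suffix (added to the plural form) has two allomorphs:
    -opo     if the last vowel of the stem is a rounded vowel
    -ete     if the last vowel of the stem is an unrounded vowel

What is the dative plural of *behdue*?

behduepeete

*behdue* — final sound /e/ (a vowel) → -pe → *behduepe*.
The last vowel of the plural form *behduepe* is /e/, which is an unrounded vowel, so the dative suffix is -ete, giving *behduepeete*.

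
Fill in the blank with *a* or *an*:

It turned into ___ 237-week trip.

The indefinite article is chosen by the initial *sound* of the following word, not its spelling.
The number *237* is spoken "two hundred …", beginning with /tuː/ — a consonant sound.
So the article is *a*: It turned into a 237-week trip.

a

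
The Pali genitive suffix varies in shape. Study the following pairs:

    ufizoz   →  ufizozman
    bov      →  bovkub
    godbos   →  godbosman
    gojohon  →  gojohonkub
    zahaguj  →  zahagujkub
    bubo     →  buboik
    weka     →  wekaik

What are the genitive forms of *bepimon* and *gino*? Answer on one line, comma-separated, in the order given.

The suffix is conditioned by the final sound: -man when the stem ends in a sibilant (*ufizoz*, *godbos*); -kub when the stem ends in a non-sibilant consonant (*bov*, *gojohon*, *zahaguj*); -ik when the stem ends in a vowel (*bubo*, *weka*).
*bepimon*: final sound = /n/, a non-sibilant consonant → -kub → *bepimonkub*.
Since the final sound of *gino* is /o/ (a vowel), it takes -ik, giving *ginoik*.

bepimonkub, ginoik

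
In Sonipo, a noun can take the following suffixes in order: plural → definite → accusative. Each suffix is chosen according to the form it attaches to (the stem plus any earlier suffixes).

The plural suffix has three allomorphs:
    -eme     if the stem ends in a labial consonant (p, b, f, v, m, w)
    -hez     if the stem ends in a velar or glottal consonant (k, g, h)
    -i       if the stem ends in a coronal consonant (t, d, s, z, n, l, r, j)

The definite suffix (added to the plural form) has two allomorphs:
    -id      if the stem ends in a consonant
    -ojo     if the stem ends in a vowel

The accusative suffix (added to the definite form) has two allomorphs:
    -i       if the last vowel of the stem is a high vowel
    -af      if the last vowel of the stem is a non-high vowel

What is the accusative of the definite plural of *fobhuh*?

Since the final consonant of *fobhuh* is /h/ (velar/glottal), it takes -hez, giving *fobhuhhez*.
The final sound of the plural form *fobhuhhez* is /z/, which is a consonant, so the definite suffix is -id, giving *fobhuhhezid*.
Since the last vowel of the definite form *fobhuhhezid* is /i/ (a high vowel), it takes -i, giving *fobhuhhezidi*.

fobhuhhezidi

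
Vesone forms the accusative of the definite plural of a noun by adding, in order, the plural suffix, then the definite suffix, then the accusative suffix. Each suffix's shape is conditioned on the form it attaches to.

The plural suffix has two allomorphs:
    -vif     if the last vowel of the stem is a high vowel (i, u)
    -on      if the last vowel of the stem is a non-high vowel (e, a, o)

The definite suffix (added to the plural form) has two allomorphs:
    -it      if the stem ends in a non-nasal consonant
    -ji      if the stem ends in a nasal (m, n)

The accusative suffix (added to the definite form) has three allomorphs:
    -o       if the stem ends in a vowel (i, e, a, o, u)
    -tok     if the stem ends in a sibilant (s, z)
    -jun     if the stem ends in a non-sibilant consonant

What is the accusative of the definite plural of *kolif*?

kolifvifitjun

*kolif*: last vowel = /i/, a high vowel → -vif → *kolifvif*.
The final consonant of the plural form *kolifvif* is /f/, which is non-nasal, so the definite suffix is -it, giving *kolifvifit*.
Since the final sound of the definite form *kolifvifit* is /t/ (a non-sibilant consonant), it takes -jun, giving *kolifvifitjun*.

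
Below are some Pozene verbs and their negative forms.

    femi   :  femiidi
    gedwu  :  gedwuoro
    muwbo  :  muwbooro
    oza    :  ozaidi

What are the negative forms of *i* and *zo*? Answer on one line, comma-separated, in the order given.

iidi, zooro

Looking at the last vowel of each stem: -oro when the last vowel of the stem is a rounded vowel (*gedwu*, *muwbo*); -idi when the last vowel of the stem is an unrounded vowel (*femi*, *oza*).
*i*: last vowel = /i/, an unrounded vowel → -idi → *iidi*.
*zo*: last vowel = /o/, a rounded vowel → -oro → *zooro*.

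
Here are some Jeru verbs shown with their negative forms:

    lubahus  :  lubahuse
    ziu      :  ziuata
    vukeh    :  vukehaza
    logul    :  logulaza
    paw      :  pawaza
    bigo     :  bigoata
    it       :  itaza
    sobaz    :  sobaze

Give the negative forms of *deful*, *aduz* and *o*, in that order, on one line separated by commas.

Looking at the final sound of each stem: -e when the stem ends in a sibilant (*lubahus*, *sobaz*); -aza when the stem ends in a non-sibilant consonant (*vukeh*, *logul*, *paw*, *it*); -ata when the stem ends in a vowel (*ziu*, *bigo*).
*deful* — final sound /l/ (a non-sibilant consonant) → -aza → *defulaza*.
Since the final sound of *aduz* is /z/ (a sibilant), it takes -e, giving *aduze*.
The final sound of *o* is /o/, which is a vowel, so the suffix is -ata, giving *oata*.

defulaza, aduze, oata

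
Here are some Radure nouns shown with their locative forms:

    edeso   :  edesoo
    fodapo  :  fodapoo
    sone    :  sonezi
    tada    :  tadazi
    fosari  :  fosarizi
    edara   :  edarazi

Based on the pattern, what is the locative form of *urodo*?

The pattern is rounding harmony: -o when the last vowel of the stem is a rounded vowel (*edeso*, *fodapo*); -zi when the last vowel of the stem is an unrounded vowel (*sone*, *tada*, *fosari*, *edara*).
*urodo*: last vowel = /o/, a rounded vowel → -o → *urodoo*.

urodoo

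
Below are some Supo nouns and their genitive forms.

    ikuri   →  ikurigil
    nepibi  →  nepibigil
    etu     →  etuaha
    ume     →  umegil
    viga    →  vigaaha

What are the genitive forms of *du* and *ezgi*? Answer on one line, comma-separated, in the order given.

duaha, ezgigil

Looking at the last vowel of each stem: -gil when the last vowel of the stem is a front vowel (*ikuri*, *nepibi*, *ume*); -aha when the last vowel of the stem is a back vowel (*etu*, *viga*).
*du*: last vowel = /u/, a back vowel → -aha → *duaha*.
The last vowel of *ezgi* is /i/, which is a front vowel, so the suffix is -gil, giving *ezgigil*.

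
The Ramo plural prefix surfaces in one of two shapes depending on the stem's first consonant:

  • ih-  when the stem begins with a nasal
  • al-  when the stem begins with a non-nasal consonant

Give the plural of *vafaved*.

alvafaved

Since the first consonant of *vafaved* is /v/ (non-nasal), it takes al-, giving *alvafaved*.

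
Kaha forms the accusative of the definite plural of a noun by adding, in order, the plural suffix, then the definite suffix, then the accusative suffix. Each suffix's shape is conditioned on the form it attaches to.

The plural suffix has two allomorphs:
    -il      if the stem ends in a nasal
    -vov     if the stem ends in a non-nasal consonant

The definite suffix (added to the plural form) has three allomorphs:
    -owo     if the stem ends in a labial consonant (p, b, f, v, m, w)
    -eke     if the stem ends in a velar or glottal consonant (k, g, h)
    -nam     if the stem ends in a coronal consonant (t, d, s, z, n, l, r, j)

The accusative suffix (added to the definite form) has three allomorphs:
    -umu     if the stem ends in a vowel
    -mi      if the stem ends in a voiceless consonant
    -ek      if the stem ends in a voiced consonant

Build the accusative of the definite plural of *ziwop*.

ziwopvovowoumu

Since the final consonant of *ziwop* is /p/ (non-nasal), it takes -vov, giving *ziwopvov*.
Since the final consonant of the plural form *ziwopvov* is /v/ (labial), it takes -owo, giving *ziwopvovowo*.
Since the final sound of the definite form *ziwopvovowo* is /o/ (a vowel), it takes -umu, giving *ziwopvovowoumu*.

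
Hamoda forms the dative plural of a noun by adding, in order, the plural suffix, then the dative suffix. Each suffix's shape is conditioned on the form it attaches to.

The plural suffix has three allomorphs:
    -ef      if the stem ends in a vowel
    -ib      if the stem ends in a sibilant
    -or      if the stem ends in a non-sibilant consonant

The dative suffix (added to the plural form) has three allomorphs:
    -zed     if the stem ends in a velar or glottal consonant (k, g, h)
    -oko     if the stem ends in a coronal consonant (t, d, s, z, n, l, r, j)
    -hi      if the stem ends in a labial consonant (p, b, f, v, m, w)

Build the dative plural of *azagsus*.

azagsusibhi

Since the final sound of *azagsus* is /s/ (a sibilant), it takes -ib, giving *azagsusib*.
Since the final consonant of the plural form *azagsusib* is /b/ (labial), it takes -hi, giving *azagsusibhi*.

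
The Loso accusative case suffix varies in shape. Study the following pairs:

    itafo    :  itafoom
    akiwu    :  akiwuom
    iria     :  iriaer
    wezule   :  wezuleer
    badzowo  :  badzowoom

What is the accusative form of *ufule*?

The alternation tracks the last vowel of the stem — -om when the last vowel of the stem is a rounded vowel (*itafo*, *akiwu*, *badzowo*); -er when the last vowel of the stem is an unrounded vowel (*iria*, *wezule*).
*ufule* — last vowel /e/ (an unrounded vowel) → -er → *ufuleer*.

ufuleer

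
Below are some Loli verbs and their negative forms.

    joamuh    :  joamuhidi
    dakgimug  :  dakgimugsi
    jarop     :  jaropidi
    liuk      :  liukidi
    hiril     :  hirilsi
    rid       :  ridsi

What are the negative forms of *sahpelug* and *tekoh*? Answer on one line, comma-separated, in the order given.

sahpelugsi, tekohidi

The suffix is conditioned by the final consonant: -idi when the stem ends in a voiceless consonant (*joamuh*, *jarop*, *liuk*); -si when the stem ends in a voiced consonant (*dakgimug*, *hiril*, *rid*).
*sahpelug*: final consonant = /g/, voiced → -si → *sahpelugsi*.
The final consonant of *tekoh* is /h/, which is voiceless, so the suffix is -idi, giving *tekohidi*.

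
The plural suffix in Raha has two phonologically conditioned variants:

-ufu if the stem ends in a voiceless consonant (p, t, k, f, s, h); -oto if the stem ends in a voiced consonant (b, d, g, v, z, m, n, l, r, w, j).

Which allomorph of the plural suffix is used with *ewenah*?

The final consonant of *ewenah* is /h/, which is voiceless, so the suffix is -ufu.

-ufu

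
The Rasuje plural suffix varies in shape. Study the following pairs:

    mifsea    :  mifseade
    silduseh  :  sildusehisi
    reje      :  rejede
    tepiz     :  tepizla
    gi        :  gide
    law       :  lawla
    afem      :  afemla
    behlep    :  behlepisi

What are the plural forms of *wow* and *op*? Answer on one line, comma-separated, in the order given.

wowla, opisi

The suffix is conditioned by the final sound: -isi when the stem ends in a voiceless consonant (*silduseh*, *behlep*); -la when the stem ends in a voiced consonant (*tepiz*, *law*, *afem*); -de when the stem ends in a vowel (*mifsea*, *reje*, *gi*).
Since the final sound of *wow* is /w/ (a voiced consonant), it takes -la, giving *wowla*.
The final sound of *op* is /p/, which is a voiceless consonant, so the suffix is -isi, giving *opisi*.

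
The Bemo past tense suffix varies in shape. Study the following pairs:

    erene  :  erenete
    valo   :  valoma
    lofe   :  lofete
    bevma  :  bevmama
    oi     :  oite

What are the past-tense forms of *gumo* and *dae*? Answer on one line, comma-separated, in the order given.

gumoma, daete

The pattern is front/back vowel harmony: -te when the last vowel of the stem is a front vowel (*erene*, *lofe*, *oi*); -ma when the last vowel of the stem is a back vowel (*valo*, *bevma*).
*gumo* — last vowel /o/ (a back vowel) → -ma → *gumoma*.
Since the last vowel of *dae* is /e/ (a front vowel), it takes -te, giving *daete*.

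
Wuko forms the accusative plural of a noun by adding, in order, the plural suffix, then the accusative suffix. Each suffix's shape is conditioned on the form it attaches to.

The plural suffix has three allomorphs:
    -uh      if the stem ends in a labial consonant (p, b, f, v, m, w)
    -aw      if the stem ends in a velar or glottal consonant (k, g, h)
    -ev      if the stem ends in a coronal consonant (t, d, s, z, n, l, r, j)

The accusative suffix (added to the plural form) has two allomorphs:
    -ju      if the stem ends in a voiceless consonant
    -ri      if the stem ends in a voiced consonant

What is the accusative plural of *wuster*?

wusterevri

*wuster*: final consonant = /r/, coronal → -ev → *wusterev*.
Since the final consonant of the plural form *wusterev* is /v/ (voiced), it takes -ri, giving *wusterevri*.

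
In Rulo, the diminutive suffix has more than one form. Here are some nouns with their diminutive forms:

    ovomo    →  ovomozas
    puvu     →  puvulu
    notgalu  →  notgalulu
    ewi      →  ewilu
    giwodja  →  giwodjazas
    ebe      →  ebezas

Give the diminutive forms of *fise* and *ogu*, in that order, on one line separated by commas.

The alternation tracks the last vowel of the stem — -lu when the last vowel of the stem is a high vowel (*puvu*, *notgalu*, *ewi*); -zas when the last vowel of the stem is a non-high vowel (*ovomo*, *giwodja*, *ebe*).
*fise*: last vowel = /e/, a non-high vowel → -zas → *fisezas*.
*ogu*: last vowel = /u/, a high vowel → -lu → *ogulu*.

fisezas, ogulu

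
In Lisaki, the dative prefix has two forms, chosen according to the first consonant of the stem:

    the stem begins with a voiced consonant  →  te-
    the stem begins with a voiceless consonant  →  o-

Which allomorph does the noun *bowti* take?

te-

*bowti* — first consonant /b/ (voiced) → te-.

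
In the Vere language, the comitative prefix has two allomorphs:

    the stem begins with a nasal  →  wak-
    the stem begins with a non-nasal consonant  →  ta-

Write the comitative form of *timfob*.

Since the first consonant of *timfob* is /t/ (non-nasal), it takes ta-, giving *tatimfob*.

tatimfob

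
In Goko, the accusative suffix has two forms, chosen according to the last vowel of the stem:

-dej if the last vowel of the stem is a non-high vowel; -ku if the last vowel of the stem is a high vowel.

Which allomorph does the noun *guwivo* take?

-dej

Since the last vowel of *guwivo* is /o/ (a non-high vowel), it takes -dej.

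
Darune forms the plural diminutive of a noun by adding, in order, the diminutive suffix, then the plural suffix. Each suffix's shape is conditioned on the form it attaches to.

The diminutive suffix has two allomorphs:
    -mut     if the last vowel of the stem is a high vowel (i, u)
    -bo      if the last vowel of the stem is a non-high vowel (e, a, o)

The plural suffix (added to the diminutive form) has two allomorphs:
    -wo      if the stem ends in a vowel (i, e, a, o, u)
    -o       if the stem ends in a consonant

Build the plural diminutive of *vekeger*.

The last vowel of *vekeger* is /e/, which is a non-high vowel, so the diminutive suffix is -bo, giving *vekegerbo*.
The final sound of the diminutive form *vekegerbo* is /o/, which is a vowel, so the plural suffix is -wo, giving *vekegerbowo*.

vekegerbowo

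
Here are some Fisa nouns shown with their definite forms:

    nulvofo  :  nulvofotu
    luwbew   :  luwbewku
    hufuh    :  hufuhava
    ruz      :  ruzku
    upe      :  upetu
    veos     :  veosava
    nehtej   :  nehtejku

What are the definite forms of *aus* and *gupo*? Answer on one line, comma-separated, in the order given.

ausava, gupotu

The alternation tracks the final sound of the stem — -ava when the stem ends in a voiceless consonant (*hufuh*, *veos*); -ku when the stem ends in a voiced consonant (*luwbew*, *ruz*, *nehtej*); -tu when the stem ends in a vowel (*nulvofo*, *upe*).
*aus* — final sound /s/ (a voiceless consonant) → -ava → *ausava*.
*gupo* — final sound /o/ (a vowel) → -tu → *gupotu*.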